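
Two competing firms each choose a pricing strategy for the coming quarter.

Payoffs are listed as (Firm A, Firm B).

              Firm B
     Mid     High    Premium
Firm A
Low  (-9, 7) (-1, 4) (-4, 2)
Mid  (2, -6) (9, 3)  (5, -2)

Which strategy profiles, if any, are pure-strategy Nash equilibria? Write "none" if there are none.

(Low, Mid): Firm A can switch to Mid (-9 → 2). Not NE.
(Low, High): Firm A can switch to Mid (-1 → 9). Not NE.
(Low, Premium): Firm A can switch to Mid (-4 → 5). Not NE.
(Mid, Mid): Firm B can switch to High (-6 → 3). Not NE.
(Mid, High): Firm A gets 9, best alternative -1; Firm B gets 3, best alternative -2. No profitable deviation — NE.
(Mid, Premium): Firm B can switch to High (-2 → 3). Not NE.

The unique pure-strategy Nash equilibrium is (Mid, High).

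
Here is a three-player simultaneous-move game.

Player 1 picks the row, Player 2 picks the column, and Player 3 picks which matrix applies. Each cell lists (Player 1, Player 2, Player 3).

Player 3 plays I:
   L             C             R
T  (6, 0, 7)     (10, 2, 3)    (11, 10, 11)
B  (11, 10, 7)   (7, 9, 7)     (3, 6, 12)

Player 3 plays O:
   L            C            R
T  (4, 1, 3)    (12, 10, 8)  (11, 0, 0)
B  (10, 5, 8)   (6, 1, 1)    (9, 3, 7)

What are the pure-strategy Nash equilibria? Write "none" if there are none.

The pure Nash equilibria are (T, C, O); (T, R, I); (B, L, O).

Player 1 against (L, I): payoffs 6, 11 → best response B.
Player 1 against (L, O): payoffs 4, 10 → best response B.
Player 1 against (C, I): payoffs 10, 7 → best response T.
Player 1 against (C, O): payoffs 12, 6 → best response T.
Player 1 against (R, I): payoffs 11, 3 → best response T.
Player 1 against (R, O): payoffs 11, 9 → best response T.
Player 2 against (T, I): payoffs 0, 2, 10 → best response R.
Player 2 against (T, O): payoffs 1, 10, 0 → best response C.
Player 2 against (B, I): payoffs 10, 9, 6 → best response L.
Player 2 against (B, O): payoffs 5, 1, 3 → best response L.
Player 3 against (T, L): payoffs 7, 3 → best response I.
Player 3 against (T, C): payoffs 3, 8 → best response O.
Player 3 against (T, R): payoffs 11, 0 → best response I.
Player 3 against (B, L): payoffs 7, 8 → best response O.
Player 3 against (B, C): payoffs 7, 1 → best response I.
Player 3 against (B, R): payoffs 12, 7 → best response I.
Mutual best responses: (T, C, O); (T, R, I); (B, L, O).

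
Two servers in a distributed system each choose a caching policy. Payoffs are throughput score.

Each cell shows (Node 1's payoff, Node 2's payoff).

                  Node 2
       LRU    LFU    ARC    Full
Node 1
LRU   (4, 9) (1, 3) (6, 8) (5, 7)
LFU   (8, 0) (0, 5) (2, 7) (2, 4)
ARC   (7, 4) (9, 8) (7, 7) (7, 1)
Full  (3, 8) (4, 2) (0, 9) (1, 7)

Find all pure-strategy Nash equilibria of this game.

Pure NE: (ARC, LFU)

Node 1 against LRU: payoffs 4, 8, 7, 3 → best response LFU.
Node 1 against LFU: payoffs 1, 0, 9, 4 → best response ARC.
Node 1 against ARC: payoffs 6, 2, 7, 0 → best response ARC.
Node 1 against Full: payoffs 5, 2, 7, 1 → best response ARC.
Node 2 against LRU: payoffs 9, 3, 8, 7 → best response LRU.
Node 2 against LFU: payoffs 0, 5, 7, 4 → best response ARC.
Node 2 against ARC: payoffs 4, 8, 7, 1 → best response LFU.
Node 2 against Full: payoffs 8, 2, 9, 7 → best response ARC.
Mutual best responses: (ARC, LFU).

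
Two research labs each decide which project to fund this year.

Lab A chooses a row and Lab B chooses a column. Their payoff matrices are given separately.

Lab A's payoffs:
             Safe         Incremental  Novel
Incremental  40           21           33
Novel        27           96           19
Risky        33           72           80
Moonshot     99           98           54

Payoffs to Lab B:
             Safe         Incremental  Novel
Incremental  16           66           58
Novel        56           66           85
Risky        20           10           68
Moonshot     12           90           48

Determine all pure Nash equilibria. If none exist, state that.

Pure-strategy Nash equilibria: (Risky, Novel) and (Moonshot, Incremental)

(Incremental, Safe): Lab A can switch to Moonshot (40 → 99). Not NE.
(Incremental, Incremental): Lab A can switch to Novel (21 → 96). Not NE.
(Incremental, Novel): Lab A can switch to Risky (33 → 80). Not NE.
(Novel, Safe): Lab A can switch to Incremental (27 → 40). Not NE.
(Novel, Incremental): Lab A can switch to Moonshot (96 → 98). Not NE.
(Novel, Novel): Lab A can switch to Incremental (19 → 33). Not NE.
(Risky, Novel): Lab A gets 80, best alternative 54; Lab B gets 68, best alternative 20. No profitable deviation — NE.
(Moonshot, Incremental): Lab A gets 98, best alternative 96; Lab B gets 90, best alternative 48. No profitable deviation — NE.
(The remaining 4 profiles each have a profitable deviation by the same check.)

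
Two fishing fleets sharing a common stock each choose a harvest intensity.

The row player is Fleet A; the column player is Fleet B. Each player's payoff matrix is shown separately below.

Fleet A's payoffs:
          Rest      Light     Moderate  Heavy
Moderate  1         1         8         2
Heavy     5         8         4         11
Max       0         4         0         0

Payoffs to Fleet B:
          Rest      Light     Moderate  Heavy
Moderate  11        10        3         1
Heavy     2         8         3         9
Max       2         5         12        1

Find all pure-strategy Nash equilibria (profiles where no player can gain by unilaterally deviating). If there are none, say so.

Pure NE: (Heavy, Heavy)

Fleet A against Rest: payoffs 1, 5, 0 → best response Heavy.
Fleet A against Light: payoffs 1, 8, 4 → best response Heavy.
Fleet A against Moderate: payoffs 8, 4, 0 → best response Moderate.
Fleet A against Heavy: payoffs 2, 11, 0 → best response Heavy.
Fleet B against Moderate: payoffs 11, 10, 3, 1 → best response Rest.
Fleet B against Heavy: payoffs 2, 8, 3, 9 → best response Heavy.
Fleet B against Max: payoffs 2, 5, 12, 1 → best response Moderate.
Mutual best responses: (Heavy, Heavy).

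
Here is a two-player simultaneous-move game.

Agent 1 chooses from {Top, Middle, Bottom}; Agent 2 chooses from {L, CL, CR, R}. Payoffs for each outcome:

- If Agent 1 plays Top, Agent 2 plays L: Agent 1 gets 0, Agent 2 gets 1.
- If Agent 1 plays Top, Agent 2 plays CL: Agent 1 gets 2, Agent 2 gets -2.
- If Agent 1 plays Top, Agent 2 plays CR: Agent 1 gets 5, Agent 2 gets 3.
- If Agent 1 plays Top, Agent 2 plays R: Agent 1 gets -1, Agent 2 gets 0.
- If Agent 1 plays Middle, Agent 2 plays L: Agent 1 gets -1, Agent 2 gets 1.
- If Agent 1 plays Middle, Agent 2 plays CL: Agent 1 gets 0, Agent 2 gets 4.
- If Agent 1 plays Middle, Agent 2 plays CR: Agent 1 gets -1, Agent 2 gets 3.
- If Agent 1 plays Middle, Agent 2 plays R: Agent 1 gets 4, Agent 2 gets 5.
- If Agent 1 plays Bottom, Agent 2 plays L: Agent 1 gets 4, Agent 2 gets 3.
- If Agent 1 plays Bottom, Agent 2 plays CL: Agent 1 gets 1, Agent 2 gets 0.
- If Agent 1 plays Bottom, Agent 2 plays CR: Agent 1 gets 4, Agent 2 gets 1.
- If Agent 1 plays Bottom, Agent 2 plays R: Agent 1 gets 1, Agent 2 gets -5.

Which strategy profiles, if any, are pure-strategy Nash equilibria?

Pure-strategy Nash equilibria: (Top, CR); (Middle, R); (Bottom, L)

(Top, L): Agent 1 can switch to Bottom (0 → 4). Not NE.
(Top, CL): Agent 2 can switch to L (-2 → 1). Not NE.
(Top, CR): Agent 1 gets 5, best alternative 4; Agent 2 gets 3, best alternative 1. No profitable deviation — NE.
(Top, R): Agent 1 can switch to Middle (-1 → 4). Not NE.
(Middle, L): Agent 1 can switch to Top (-1 → 0). Not NE.
(Middle, CL): Agent 1 can switch to Top (0 → 2). Not NE.
(Middle, CR): Agent 1 can switch to Top (-1 → 5). Not NE.
(Middle, R): Agent 1 gets 4, best alternative 1; Agent 2 gets 5, best alternative 4. No profitable deviation — NE.
(Bottom, L): Agent 1 gets 4, best alternative 0; Agent 2 gets 3, best alternative 1. No profitable deviation — NE.
(Bottom, CL): Agent 1 can switch to Top (1 → 2). Not NE.
(Bottom, CR): Agent 1 can switch to Top (4 → 5). Not NE.
(Bottom, R): Agent 1 can switch to Middle (1 → 4). Not NE.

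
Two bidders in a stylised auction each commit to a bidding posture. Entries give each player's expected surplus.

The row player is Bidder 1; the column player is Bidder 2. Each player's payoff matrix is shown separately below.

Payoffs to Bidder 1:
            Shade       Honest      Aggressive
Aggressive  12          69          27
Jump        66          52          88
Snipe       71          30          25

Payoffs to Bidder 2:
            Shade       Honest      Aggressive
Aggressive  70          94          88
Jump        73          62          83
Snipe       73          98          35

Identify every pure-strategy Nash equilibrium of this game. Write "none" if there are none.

(Aggressive, Honest); (Jump, Aggressive)

Check each profile: it is a Nash equilibrium iff no player can strictly gain by switching unilaterally.
(Aggressive, Shade): Bidder 1 can switch to Jump (12 → 66). Not NE.
(Aggressive, Honest): Bidder 1 gets 69, best alternative 52; Bidder 2 gets 94, best alternative 88. No profitable deviation — NE.
(Aggressive, Aggressive): Bidder 1 can switch to Jump (27 → 88). Not NE.
(Jump, Shade): Bidder 1 can switch to Snipe (66 → 71). Not NE.
(Jump, Honest): Bidder 1 can switch to Aggressive (52 → 69). Not NE.
(Jump, Aggressive): Bidder 1 gets 88, best alternative 27; Bidder 2 gets 83, best alternative 73. No profitable deviation — NE.
(Snipe, Shade): Bidder 2 can switch to Honest (73 → 98). Not NE.
(Snipe, Honest): Bidder 1 can switch to Aggressive (30 → 69). Not NE.
(Snipe, Aggressive): Bidder 1 can switch to Aggressive (25 → 27). Not NE.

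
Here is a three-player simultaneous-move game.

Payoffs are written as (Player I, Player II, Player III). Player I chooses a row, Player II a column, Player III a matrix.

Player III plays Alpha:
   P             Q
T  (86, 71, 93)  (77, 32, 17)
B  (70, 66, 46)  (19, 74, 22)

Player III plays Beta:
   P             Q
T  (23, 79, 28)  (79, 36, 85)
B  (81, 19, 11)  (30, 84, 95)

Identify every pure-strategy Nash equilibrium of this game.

(T, P, Alpha)

Player I against (P, Alpha): payoffs 86, 70 → best response T.
Player I against (P, Beta): payoffs 23, 81 → best response B.
Player I against (Q, Alpha): payoffs 77, 19 → best response T.
Player I against (Q, Beta): payoffs 79, 30 → best response T.
Player II against (T, Alpha): payoffs 71, 32 → best response P.
Player II against (T, Beta): payoffs 79, 36 → best response P.
Player II against (B, Alpha): payoffs 66, 74 → best response Q.
Player II against (B, Beta): payoffs 19, 84 → best response Q.
Player III against (T, P): payoffs 93, 28 → best response Alpha.
Player III against (T, Q): payoffs 17, 85 → best response Beta.
Player III against (B, P): payoffs 46, 11 → best response Alpha.
Player III against (B, Q): payoffs 22, 95 → best response Beta.
Mutual best responses: (T, P, Alpha).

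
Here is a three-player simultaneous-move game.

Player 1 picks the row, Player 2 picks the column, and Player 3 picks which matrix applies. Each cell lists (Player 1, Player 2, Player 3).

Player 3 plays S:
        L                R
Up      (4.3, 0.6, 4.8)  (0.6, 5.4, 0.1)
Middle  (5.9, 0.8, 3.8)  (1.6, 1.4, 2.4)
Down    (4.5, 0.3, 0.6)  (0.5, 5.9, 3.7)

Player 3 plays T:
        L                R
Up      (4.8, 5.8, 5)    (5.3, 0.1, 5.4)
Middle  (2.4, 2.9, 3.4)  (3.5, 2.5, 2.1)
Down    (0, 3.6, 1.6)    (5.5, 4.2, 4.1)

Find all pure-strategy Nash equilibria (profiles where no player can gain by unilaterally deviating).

(Up, L, T) and (Middle, R, S) and (Down, R, T)

For each player, find the best response to each opponent profile; mutual best responses are the pure NE.
Player 1 against (L, S): payoffs 4.3, 5.9, 4.5 → best response Middle.
Player 1 against (L, T): payoffs 4.8, 2.4, 0 → best response Up.
Player 1 against (R, S): payoffs 0.6, 1.6, 0.5 → best response Middle.
Player 1 against (R, T): payoffs 5.3, 3.5, 5.5 → best response Down.
Player 2 against (Up, S): payoffs 0.6, 5.4 → best response R.
Player 2 against (Up, T): payoffs 5.8, 0.1 → best response L.
Player 2 against (Middle, S): payoffs 0.8, 1.4 → best response R.
Player 2 against (Middle, T): payoffs 2.9, 2.5 → best response L.
Player 2 against (Down, S): payoffs 0.3, 5.9 → best response R.
Player 2 against (Down, T): payoffs 3.6, 4.2 → best response R.
Player 3 against (Up, L): payoffs 4.8, 5 → best response T.
Player 3 against (Up, R): payoffs 0.1, 5.4 → best response T.
Player 3 against (Middle, L): payoffs 3.8, 3.4 → best response S.
Player 3 against (Middle, R): payoffs 2.4, 2.1 → best response S.
Player 3 against (Down, L): payoffs 0.6, 1.6 → best response T.
Player 3 against (Down, R): payoffs 3.7, 4.1 → best response T.
Mutual best responses: (Up, L, T); (Middle, R, S); (Down, R, T).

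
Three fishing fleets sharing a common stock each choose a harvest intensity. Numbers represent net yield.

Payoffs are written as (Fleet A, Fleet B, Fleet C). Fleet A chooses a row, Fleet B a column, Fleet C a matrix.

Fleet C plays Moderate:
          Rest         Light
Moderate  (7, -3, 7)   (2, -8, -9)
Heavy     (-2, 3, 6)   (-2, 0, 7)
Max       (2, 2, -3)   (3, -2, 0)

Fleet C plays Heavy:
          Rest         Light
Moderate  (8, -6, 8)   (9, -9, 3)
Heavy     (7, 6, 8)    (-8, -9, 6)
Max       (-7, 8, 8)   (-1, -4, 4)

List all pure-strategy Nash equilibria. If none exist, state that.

Fleet A against (Rest, Moderate): payoffs 7, -2, 2 → best response Moderate.
Fleet A against (Rest, Heavy): payoffs 8, 7, -7 → best response Moderate.
Fleet A against (Light, Moderate): payoffs 2, -2, 3 → best response Max.
Fleet A against (Light, Heavy): payoffs 9, -8, -1 → best response Moderate.
Fleet B against (Moderate, Moderate): payoffs -3, -8 → best response Rest.
Fleet B against (Moderate, Heavy): payoffs -6, -9 → best response Rest.
Fleet B against (Heavy, Moderate): payoffs 3, 0 → best response Rest.
Fleet B against (Heavy, Heavy): payoffs 6, -9 → best response Rest.
Fleet B against (Max, Moderate): payoffs 2, -2 → best response Rest.
Fleet B against (Max, Heavy): payoffs 8, -4 → best response Rest.
Fleet C against (Moderate, Rest): payoffs 7, 8 → best response Heavy.
Fleet C against (Moderate, Light): payoffs -9, 3 → best response Heavy.
Fleet C against (Heavy, Rest): payoffs 6, 8 → best response Heavy.
Fleet C against (Heavy, Light): payoffs 7, 6 → best response Moderate.
Fleet C against (Max, Rest): payoffs -3, 8 → best response Heavy.
Fleet C against (Max, Light): payoffs 0, 4 → best response Heavy.
Mutual best responses: (Moderate, Rest, Heavy).

The unique pure-strategy Nash equilibrium is (Moderate, Rest, Heavy).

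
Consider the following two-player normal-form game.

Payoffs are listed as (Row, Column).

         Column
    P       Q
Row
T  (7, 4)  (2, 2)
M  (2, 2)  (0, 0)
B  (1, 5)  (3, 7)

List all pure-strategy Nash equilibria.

Row against P: payoffs 7, 2, 1 → best response T.
Row against Q: payoffs 2, 0, 3 → best response B.
Column against T: payoffs 4, 2 → best response P.
Column against M: payoffs 2, 0 → best response P.
Column against B: payoffs 5, 7 → best response Q.
Mutual best responses: (T, P); (B, Q).

The pure Nash equilibria are (T, P), (B, Q).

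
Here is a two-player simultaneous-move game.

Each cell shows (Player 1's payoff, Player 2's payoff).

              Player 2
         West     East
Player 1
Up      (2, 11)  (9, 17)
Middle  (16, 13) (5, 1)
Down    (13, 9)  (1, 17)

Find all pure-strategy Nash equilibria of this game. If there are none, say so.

The pure Nash equilibria are (Up, East) and (Middle, West).

(Up, West): Player 1 can switch to Middle (2 → 16). Not NE.
(Up, East): Player 1 gets 9, best alternative 5; Player 2 gets 17, best alternative 11. No profitable deviation — NE.
(Middle, West): Player 1 gets 16, best alternative 13; Player 2 gets 13, best alternative 1. No profitable deviation — NE.
(Middle, East): Player 1 can switch to Up (5 → 9). Not NE.
(Down, West): Player 1 can switch to Middle (13 → 16). Not NE.
(Down, East): Player 1 can switch to Up (1 → 9). Not NE.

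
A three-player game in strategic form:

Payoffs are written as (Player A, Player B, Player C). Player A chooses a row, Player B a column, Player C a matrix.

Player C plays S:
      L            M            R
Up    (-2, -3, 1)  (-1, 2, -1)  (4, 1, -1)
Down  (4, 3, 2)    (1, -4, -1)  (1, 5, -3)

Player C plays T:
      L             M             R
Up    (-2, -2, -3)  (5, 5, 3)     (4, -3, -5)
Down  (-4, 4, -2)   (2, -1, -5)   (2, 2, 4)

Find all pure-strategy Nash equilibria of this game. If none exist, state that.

For each strategy profile, look for a profitable unilateral deviation.
(Up, L, S): Player A can switch to Down (-2 → 4). Not NE.
(Up, L, T): Player B can switch to M (-2 → 5). Not NE.
(Up, M, S): Player A can switch to Down (-1 → 1). Not NE.
(Up, M, T): Player A gets 5, best alternative 2; Player B gets 5, best alternative -2; Player C gets 3, best alternative -1. No profitable deviation — NE.
(Up, R, S): Player B can switch to M (1 → 2). Not NE.
(Up, R, T): Player B can switch to L (-3 → -2). Not NE.
(Down, L, S): Player B can switch to R (3 → 5). Not NE.
(Down, L, T): Player A can switch to Up (-4 → -2). Not NE.
(Down, M, S): Player B can switch to L (-4 → 3). Not NE.
(Down, M, T): Player A can switch to Up (2 → 5). Not NE.
(Down, R, S): Player A can switch to Up (1 → 4). Not NE.
(Down, R, T): Player A can switch to Up (2 → 4). Not NE.

The unique pure-strategy Nash equilibrium is (Up, M, T).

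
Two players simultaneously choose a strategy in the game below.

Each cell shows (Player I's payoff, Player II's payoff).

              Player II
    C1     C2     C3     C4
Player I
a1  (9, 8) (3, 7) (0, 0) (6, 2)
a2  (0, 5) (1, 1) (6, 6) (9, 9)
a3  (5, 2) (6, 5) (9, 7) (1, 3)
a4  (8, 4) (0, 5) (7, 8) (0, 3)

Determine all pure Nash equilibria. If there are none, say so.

The pure Nash equilibria are (a1, C1) and (a2, C4) and (a3, C3).

(a1, C1): Player I gets 9, best alternative 8; Player II gets 8, best alternative 7. No profitable deviation — NE.
(a1, C2): Player I can switch to a3 (3 → 6). Not NE.
(a1, C3): Player I can switch to a2 (0 → 6). Not NE.
(a1, C4): Player I can switch to a2 (6 → 9). Not NE.
(a2, C1): Player I can switch to a1 (0 → 9). Not NE.
(a2, C2): Player I can switch to a1 (1 → 3). Not NE.
(a2, C3): Player I can switch to a3 (6 → 9). Not NE.
(a2, C4): Player I gets 9, best alternative 6; Player II gets 9, best alternative 6. No profitable deviation — NE.
(a3, C3): Player I gets 9, best alternative 7; Player II gets 7, best alternative 5. No profitable deviation — NE.
(The remaining 7 profiles each have a profitable deviation by the same check.)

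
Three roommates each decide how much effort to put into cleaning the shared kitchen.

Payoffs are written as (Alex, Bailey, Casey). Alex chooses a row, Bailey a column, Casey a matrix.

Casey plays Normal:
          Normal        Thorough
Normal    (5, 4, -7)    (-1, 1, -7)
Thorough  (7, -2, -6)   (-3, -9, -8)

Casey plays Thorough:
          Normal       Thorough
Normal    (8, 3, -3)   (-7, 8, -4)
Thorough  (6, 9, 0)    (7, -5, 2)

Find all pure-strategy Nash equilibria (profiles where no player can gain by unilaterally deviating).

Mark each player's best response to every combination of opponents' strategies; a profile where every player is best-responding is a pure Nash equilibrium.
Alex against (Normal, Normal): payoffs 5, 7 → best response Thorough.
Alex against (Normal, Thorough): payoffs 8, 6 → best response Normal.
Alex against (Thorough, Normal): payoffs -1, -3 → best response Normal.
Alex against (Thorough, Thorough): payoffs -7, 7 → best response Thorough.
Bailey against (Normal, Normal): payoffs 4, 1 → best response Normal.
Bailey against (Normal, Thorough): payoffs 3, 8 → best response Thorough.
Bailey against (Thorough, Normal): payoffs -2, -9 → best response Normal.
Bailey against (Thorough, Thorough): payoffs 9, -5 → best response Normal.
Casey against (Normal, Normal): payoffs -7, -3 → best response Thorough.
Casey against (Normal, Thorough): payoffs -7, -4 → best response Thorough.
Casey against (Thorough, Normal): payoffs -6, 0 → best response Thorough.
Casey against (Thorough, Thorough): payoffs -8, 2 → best response Thorough.
No profile is a mutual best response for all players.

No pure-strategy Nash equilibrium.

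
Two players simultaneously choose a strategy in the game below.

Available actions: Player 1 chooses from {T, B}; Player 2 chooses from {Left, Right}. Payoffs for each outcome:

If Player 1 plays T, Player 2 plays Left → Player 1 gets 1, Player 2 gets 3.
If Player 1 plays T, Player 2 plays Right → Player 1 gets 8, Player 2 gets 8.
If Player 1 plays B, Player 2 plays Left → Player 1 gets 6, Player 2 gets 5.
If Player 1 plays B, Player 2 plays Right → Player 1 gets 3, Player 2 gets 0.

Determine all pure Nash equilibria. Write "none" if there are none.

The pure Nash equilibria are (T, Right) and (B, Left).

Player 1 against Left: payoffs 1, 6 → best response B.
Player 1 against Right: payoffs 8, 3 → best response T.
Player 2 against T: payoffs 3, 8 → best response Right.
Player 2 against B: payoffs 5, 0 → best response Left.
Mutual best responses: (T, Right); (B, Left).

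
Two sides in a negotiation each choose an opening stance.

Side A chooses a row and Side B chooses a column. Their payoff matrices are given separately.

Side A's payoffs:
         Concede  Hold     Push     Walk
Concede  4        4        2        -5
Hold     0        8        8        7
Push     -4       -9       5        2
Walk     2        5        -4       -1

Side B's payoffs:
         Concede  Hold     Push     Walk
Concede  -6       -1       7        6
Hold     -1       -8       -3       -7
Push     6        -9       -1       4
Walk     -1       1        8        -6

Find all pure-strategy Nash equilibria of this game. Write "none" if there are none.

none

Side A against Concede: payoffs 4, 0, -4, 2 → best response Concede.
Side A against Hold: payoffs 4, 8, -9, 5 → best response Hold.
Side A against Push: payoffs 2, 8, 5, -4 → best response Hold.
Side A against Walk: payoffs -5, 7, 2, -1 → best response Hold.
Side B against Concede: payoffs -6, -1, 7, 6 → best response Push.
Side B against Hold: payoffs -1, -8, -3, -7 → best response Concede.
Side B against Push: payoffs 6, -9, -1, 4 → best response Concede.
Side B against Walk: payoffs -1, 1, 8, -6 → best response Push.
No profile is a mutual best response for all players.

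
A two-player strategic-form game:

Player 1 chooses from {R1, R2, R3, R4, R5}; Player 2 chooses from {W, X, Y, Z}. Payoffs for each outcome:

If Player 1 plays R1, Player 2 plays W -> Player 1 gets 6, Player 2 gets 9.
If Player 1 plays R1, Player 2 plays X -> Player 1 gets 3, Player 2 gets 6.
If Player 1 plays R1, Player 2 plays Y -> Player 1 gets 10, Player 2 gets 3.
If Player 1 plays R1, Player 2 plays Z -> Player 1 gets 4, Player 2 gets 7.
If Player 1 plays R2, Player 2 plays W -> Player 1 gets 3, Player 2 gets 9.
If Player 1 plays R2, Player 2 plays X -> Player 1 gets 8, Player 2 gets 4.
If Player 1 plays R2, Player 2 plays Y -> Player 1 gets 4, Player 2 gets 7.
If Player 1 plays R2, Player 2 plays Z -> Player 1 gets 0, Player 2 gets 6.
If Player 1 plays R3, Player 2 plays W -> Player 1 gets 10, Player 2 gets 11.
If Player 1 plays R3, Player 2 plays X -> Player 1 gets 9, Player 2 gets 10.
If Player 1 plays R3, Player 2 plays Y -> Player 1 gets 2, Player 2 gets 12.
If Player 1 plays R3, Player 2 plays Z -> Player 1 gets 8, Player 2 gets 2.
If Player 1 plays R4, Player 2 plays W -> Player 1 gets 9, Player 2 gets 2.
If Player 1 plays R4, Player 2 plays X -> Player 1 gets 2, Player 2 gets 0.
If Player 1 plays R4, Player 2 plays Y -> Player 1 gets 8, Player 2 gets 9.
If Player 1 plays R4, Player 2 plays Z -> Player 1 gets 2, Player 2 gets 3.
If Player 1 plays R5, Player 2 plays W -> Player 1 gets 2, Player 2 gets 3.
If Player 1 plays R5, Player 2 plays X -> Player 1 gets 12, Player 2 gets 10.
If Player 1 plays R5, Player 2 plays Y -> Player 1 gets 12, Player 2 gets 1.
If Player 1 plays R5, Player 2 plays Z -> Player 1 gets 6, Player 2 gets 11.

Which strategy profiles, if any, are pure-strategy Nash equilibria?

(R1, W): Player 1 can switch to R3 (6 → 10). Not NE.
(R1, X): Player 1 can switch to R2 (3 → 8). Not NE.
(R1, Y): Player 1 can switch to R5 (10 → 12). Not NE.
(R1, Z): Player 1 can switch to R3 (4 → 8). Not NE.
(R2, W): Player 1 can switch to R1 (3 → 6). Not NE.
(R2, X): Player 1 can switch to R3 (8 → 9). Not NE.
(R2, Y): Player 1 can switch to R1 (4 → 10). Not NE.
(R2, Z): Player 1 can switch to R1 (0 → 4). Not NE.
(R3, W): Player 2 can switch to Y (11 → 12). Not NE.
(R3, X): Player 1 can switch to R5 (9 → 12). Not NE.
(R3, Y): Player 1 can switch to R1 (2 → 10). Not NE.
(R3, Z): Player 2 can switch to W (2 → 11). Not NE.
(The remaining 8 profiles each have a profitable deviation by the same check.)

There is no pure-strategy Nash equilibrium.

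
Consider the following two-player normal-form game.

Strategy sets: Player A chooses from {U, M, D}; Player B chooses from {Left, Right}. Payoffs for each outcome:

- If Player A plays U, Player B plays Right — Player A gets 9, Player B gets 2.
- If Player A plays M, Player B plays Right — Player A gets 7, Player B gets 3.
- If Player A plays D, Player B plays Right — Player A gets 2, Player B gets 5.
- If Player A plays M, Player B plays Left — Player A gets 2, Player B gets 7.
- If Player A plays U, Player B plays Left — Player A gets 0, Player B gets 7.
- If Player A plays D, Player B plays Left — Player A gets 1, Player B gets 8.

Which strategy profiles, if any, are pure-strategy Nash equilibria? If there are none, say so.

(U, Left): Player A can switch to M (0 → 2). Not NE.
(U, Right): Player B can switch to Left (2 → 7). Not NE.
(M, Left): Player A gets 2, best alternative 1; Player B gets 7, best alternative 3. No profitable deviation — NE.
(M, Right): Player A can switch to U (7 → 9). Not NE.
(D, Left): Player A can switch to M (1 → 2). Not NE.
(D, Right): Player A can switch to U (2 → 9). Not NE.

The unique pure-strategy Nash equilibrium is (M, Left).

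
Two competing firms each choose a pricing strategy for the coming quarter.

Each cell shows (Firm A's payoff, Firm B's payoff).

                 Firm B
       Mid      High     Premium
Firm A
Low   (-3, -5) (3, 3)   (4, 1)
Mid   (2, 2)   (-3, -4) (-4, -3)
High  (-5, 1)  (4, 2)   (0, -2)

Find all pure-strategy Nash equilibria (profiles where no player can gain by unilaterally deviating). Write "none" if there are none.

The pure Nash equilibria are (Mid, Mid) and (High, High).

Mark each player's best response to every combination of opponents' strategies; a profile where every player is best-responding is a pure Nash equilibrium.
Firm A against Mid: payoffs -3, 2, -5 → best response Mid.
Firm A against High: payoffs 3, -3, 4 → best response High.
Firm A against Premium: payoffs 4, -4, 0 → best response Low.
Firm B against Low: payoffs -5, 3, 1 → best response High.
Firm B against Mid: payoffs 2, -4, -3 → best response Mid.
Firm B against High: payoffs 1, 2, -2 → best response High.
Mutual best responses: (Mid, Mid); (High, High).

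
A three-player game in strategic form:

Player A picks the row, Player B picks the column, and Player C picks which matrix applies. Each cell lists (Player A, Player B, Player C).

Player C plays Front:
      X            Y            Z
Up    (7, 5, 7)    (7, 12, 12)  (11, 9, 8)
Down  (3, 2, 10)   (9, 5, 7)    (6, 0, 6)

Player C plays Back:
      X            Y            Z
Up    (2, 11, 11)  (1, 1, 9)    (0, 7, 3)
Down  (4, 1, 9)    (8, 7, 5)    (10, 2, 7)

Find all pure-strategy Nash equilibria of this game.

The unique pure-strategy Nash equilibrium is (Down, Y, Front).

Check each profile: it is a Nash equilibrium iff no player can strictly gain by switching unilaterally.
(Up, X, Front): Player B can switch to Y (5 → 12). Not NE.
(Up, X, Back): Player A can switch to Down (2 → 4). Not NE.
(Up, Y, Front): Player A can switch to Down (7 → 9). Not NE.
(Up, Y, Back): Player A can switch to Down (1 → 8). Not NE.
(Up, Z, Front): Player B can switch to Y (9 → 12). Not NE.
(Up, Z, Back): Player A can switch to Down (0 → 10). Not NE.
(Down, X, Front): Player A can switch to Up (3 → 7). Not NE.
(Down, X, Back): Player B can switch to Y (1 → 7). Not NE.
(Down, Y, Front): Player A gets 9, best alternative 7; Player B gets 5, best alternative 2; Player C gets 7, best alternative 5. No profitable deviation — NE.
(Down, Y, Back): Player C can switch to Front (5 → 7). Not NE.
(Down, Z, Front): Player A can switch to Up (6 → 11). Not NE.
(The remaining 1 profile has a profitable deviation by the same check.)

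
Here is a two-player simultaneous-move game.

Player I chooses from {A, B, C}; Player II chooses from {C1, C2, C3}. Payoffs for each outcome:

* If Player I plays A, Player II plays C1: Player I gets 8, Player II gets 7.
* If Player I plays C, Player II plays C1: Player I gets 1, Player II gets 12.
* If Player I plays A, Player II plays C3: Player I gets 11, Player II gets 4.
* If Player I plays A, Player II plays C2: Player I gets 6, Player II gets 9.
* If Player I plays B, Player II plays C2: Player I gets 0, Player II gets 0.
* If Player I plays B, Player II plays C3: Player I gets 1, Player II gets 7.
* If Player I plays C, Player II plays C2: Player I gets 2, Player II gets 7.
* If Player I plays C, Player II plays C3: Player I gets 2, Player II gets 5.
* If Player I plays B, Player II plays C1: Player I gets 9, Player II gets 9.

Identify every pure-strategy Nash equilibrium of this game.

Pure-strategy Nash equilibria: (A, C2), (B, C1)

Player I against C1: payoffs 8, 9, 1 → best response B.
Player I against C2: payoffs 6, 0, 2 → best response A.
Player I against C3: payoffs 11, 1, 2 → best response A.
Player II against A: payoffs 7, 9, 4 → best response C2.
Player II against B: payoffs 9, 0, 7 → best response C1.
Player II against C: payoffs 12, 7, 5 → best response C1.
Mutual best responses: (A, C2); (B, C1).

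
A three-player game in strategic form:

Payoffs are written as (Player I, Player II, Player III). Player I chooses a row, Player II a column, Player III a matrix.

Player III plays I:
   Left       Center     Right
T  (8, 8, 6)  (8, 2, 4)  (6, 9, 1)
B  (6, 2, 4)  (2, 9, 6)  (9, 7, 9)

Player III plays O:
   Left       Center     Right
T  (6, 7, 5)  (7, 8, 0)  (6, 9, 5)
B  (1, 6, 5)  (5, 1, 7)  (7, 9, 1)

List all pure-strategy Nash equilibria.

(T, Left, I): Player II can switch to Right (8 → 9). Not NE.
(T, Left, O): Player II can switch to Center (7 → 8). Not NE.
(T, Center, I): Player II can switch to Left (2 → 8). Not NE.
(T, Center, O): Player II can switch to Right (8 → 9). Not NE.
(T, Right, I): Player I can switch to B (6 → 9). Not NE.
(T, Right, O): Player I can switch to B (6 → 7). Not NE.
(B, Left, I): Player I can switch to T (6 → 8). Not NE.
(B, Left, O): Player I can switch to T (1 → 6). Not NE.
(The remaining 4 profiles each have a profitable deviation by the same check.)

There is no pure-strategy Nash equilibrium.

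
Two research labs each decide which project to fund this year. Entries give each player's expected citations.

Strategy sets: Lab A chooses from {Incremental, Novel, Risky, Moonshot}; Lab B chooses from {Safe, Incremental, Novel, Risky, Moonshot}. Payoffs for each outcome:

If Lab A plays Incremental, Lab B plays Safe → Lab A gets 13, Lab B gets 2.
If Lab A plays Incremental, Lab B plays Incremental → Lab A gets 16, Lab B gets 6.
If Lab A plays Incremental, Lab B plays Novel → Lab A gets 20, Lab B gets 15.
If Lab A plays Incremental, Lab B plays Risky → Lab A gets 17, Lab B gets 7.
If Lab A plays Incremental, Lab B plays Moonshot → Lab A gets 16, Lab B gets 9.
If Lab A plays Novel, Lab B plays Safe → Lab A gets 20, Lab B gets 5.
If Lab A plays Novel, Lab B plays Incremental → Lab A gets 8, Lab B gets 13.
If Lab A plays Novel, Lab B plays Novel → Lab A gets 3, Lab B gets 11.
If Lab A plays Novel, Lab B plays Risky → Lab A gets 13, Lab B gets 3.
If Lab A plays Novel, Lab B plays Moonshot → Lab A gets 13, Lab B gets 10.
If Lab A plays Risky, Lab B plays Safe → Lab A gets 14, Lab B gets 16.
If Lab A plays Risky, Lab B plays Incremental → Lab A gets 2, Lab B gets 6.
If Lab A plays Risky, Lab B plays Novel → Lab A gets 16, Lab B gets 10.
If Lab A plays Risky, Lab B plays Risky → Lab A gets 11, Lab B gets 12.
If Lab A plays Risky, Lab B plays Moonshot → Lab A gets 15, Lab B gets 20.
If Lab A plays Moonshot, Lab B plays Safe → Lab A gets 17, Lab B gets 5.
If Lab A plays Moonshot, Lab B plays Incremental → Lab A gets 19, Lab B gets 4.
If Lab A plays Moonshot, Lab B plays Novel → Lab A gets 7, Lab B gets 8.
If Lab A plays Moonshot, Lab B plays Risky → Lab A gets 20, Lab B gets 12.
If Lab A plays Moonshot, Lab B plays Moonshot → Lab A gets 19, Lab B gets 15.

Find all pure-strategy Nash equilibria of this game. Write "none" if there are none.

Check each profile: it is a Nash equilibrium iff no player can strictly gain by switching unilaterally.
(Incremental, Safe): Lab A can switch to Novel (13 → 20). Not NE.
(Incremental, Incremental): Lab A can switch to Moonshot (16 → 19). Not NE.
(Incremental, Novel): Lab A gets 20, best alternative 16; Lab B gets 15, best alternative 9. No profitable deviation — NE.
(Incremental, Risky): Lab A can switch to Moonshot (17 → 20). Not NE.
(Incremental, Moonshot): Lab A can switch to Moonshot (16 → 19). Not NE.
(Novel, Safe): Lab B can switch to Incremental (5 → 13). Not NE.
(Novel, Incremental): Lab A can switch to Incremental (8 → 16). Not NE.
(Moonshot, Moonshot): Lab A gets 19, best alternative 16; Lab B gets 15, best alternative 12. No profitable deviation — NE.
(The remaining 12 profiles each have a profitable deviation by the same check.)

(Incremental, Novel), (Moonshot, Moonshot)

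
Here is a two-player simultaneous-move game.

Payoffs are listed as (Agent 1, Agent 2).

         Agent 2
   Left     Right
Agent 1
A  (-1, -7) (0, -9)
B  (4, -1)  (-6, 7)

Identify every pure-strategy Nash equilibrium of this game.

Agent 1 against Left: payoffs -1, 4 → best response B.
Agent 1 against Right: payoffs 0, -6 → best response A.
Agent 2 against A: payoffs -7, -9 → best response Left.
Agent 2 against B: payoffs -1, 7 → best response Right.
No profile is a mutual best response for all players.

This game has no pure Nash equilibrium.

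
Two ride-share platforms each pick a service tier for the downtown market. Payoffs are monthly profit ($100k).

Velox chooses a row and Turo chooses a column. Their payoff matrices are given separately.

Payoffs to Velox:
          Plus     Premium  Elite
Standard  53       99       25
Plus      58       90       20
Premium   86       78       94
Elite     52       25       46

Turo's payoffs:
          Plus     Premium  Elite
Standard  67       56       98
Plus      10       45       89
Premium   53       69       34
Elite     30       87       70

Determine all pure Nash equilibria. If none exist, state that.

This game has no pure Nash equilibrium.

(Standard, Plus): Velox can switch to Plus (53 → 58). Not NE.
(Standard, Premium): Turo can switch to Plus (56 → 67). Not NE.
(Standard, Elite): Velox can switch to Premium (25 → 94). Not NE.
(Plus, Plus): Velox can switch to Premium (58 → 86). Not NE.
(Plus, Premium): Velox can switch to Standard (90 → 99). Not NE.
(Plus, Elite): Velox can switch to Standard (20 → 25). Not NE.
(Premium, Plus): Turo can switch to Premium (53 → 69). Not NE.
(Premium, Premium): Velox can switch to Standard (78 → 99). Not NE.
(The remaining 4 profiles each have a profitable deviation by the same check.)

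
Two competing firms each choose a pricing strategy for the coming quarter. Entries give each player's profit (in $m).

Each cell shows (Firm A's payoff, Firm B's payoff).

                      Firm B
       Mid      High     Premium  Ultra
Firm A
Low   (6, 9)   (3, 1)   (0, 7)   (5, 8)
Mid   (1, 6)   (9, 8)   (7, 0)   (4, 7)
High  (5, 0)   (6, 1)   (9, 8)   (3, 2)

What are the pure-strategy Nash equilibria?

(Low, Mid), (Mid, High), (High, Premium)

Mark each player's best response to every combination of opponents' strategies; a profile where every player is best-responding is a pure Nash equilibrium.
Firm A against Mid: payoffs 6, 1, 5 → best response Low.
Firm A against High: payoffs 3, 9, 6 → best response Mid.
Firm A against Premium: payoffs 0, 7, 9 → best response High.
Firm A against Ultra: payoffs 5, 4, 3 → best response Low.
Firm B against Low: payoffs 9, 1, 7, 8 → best response Mid.
Firm B against Mid: payoffs 6, 8, 0, 7 → best response High.
Firm B against High: payoffs 0, 1, 8, 2 → best response Premium.
Mutual best responses: (Low, Mid); (Mid, High); (High, Premium).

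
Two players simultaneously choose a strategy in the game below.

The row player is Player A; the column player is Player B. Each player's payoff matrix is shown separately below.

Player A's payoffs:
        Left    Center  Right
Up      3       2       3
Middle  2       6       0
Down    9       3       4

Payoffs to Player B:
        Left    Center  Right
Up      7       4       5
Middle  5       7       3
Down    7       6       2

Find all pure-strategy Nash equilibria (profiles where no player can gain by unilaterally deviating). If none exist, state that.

(Middle, Center) and (Down, Left)

Player A against Left: payoffs 3, 2, 9 → best response Down.
Player A against Center: payoffs 2, 6, 3 → best response Middle.
Player A against Right: payoffs 3, 0, 4 → best response Down.
Player B against Up: payoffs 7, 4, 5 → best response Left.
Player B against Middle: payoffs 5, 7, 3 → best response Center.
Player B against Down: payoffs 7, 6, 2 → best response Left.
Mutual best responses: (Middle, Center); (Down, Left).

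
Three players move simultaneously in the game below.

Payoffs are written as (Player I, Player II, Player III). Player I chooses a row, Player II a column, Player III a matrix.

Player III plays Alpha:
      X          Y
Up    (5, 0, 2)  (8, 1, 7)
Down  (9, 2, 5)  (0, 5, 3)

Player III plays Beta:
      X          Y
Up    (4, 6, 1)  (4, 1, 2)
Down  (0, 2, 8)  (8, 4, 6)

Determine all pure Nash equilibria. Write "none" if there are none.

Player I against (X, Alpha): payoffs 5, 9 → best response Down.
Player I against (X, Beta): payoffs 4, 0 → best response Up.
Player I against (Y, Alpha): payoffs 8, 0 → best response Up.
Player I against (Y, Beta): payoffs 4, 8 → best response Down.
Player II against (Up, Alpha): payoffs 0, 1 → best response Y.
Player II against (Up, Beta): payoffs 6, 1 → best response X.
Player II against (Down, Alpha): payoffs 2, 5 → best response Y.
Player II against (Down, Beta): payoffs 2, 4 → best response Y.
Player III against (Up, X): payoffs 2, 1 → best response Alpha.
Player III against (Up, Y): payoffs 7, 2 → best response Alpha.
Player III against (Down, X): payoffs 5, 8 → best response Beta.
Player III against (Down, Y): payoffs 3, 6 → best response Beta.
Mutual best responses: (Up, Y, Alpha); (Down, Y, Beta).

The pure Nash equilibria are (Up, Y, Alpha) and (Down, Y, Beta).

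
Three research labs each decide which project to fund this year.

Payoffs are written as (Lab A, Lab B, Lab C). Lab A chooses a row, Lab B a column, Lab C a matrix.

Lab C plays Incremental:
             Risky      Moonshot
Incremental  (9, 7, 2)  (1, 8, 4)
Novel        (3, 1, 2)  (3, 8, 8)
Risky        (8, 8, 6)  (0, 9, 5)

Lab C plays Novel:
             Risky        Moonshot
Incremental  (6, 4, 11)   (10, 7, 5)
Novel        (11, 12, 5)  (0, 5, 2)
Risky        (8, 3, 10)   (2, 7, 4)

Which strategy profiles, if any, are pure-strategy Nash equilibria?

The pure Nash equilibria are (Incremental, Moonshot, Novel) and (Novel, Risky, Novel) and (Novel, Moonshot, Incremental).

For each strategy profile, look for a profitable unilateral deviation.
(Incremental, Risky, Incremental): Lab B can switch to Moonshot (7 → 8). Not NE.
(Incremental, Risky, Novel): Lab A can switch to Novel (6 → 11). Not NE.
(Incremental, Moonshot, Incremental): Lab A can switch to Novel (1 → 3). Not NE.
(Incremental, Moonshot, Novel): Lab A gets 10, best alternative 2; Lab B gets 7, best alternative 4; Lab C gets 5, best alternative 4. No profitable deviation — NE.
(Novel, Risky, Incremental): Lab A can switch to Incremental (3 → 9). Not NE.
(Novel, Risky, Novel): Lab A gets 11, best alternative 8; Lab B gets 12, best alternative 5; Lab C gets 5, best alternative 2. No profitable deviation — NE.
(Novel, Moonshot, Incremental): Lab A gets 3, best alternative 1; Lab B gets 8, best alternative 1; Lab C gets 8, best alternative 2. No profitable deviation — NE.
(Novel, Moonshot, Novel): Lab A can switch to Incremental (0 → 10). Not NE.
(Risky, Risky, Incremental): Lab A can switch to Incremental (8 → 9). Not NE.
(Risky, Risky, Novel): Lab A can switch to Novel (8 → 11). Not NE.
(Risky, Moonshot, Incremental): Lab A can switch to Incremental (0 → 1). Not NE.
(The remaining 1 profile has a profitable deviation by the same check.)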